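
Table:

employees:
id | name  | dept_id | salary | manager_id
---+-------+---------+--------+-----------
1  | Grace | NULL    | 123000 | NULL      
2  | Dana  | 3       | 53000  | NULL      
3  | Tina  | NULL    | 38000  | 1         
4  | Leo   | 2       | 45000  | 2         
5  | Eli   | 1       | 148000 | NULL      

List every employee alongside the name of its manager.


This is a self-join: employees is joined to a second copy of itself, matching each row's manager_id to another row's id. Use LEFT JOIN so rows with manager_id=NULL are kept.
  - employee 1 (Grace): manager_id=NULL -> NULL
  - employee 2 (Dana): manager_id=NULL -> NULL
  - employee 3 (Tina): manager_id=1 -> Grace
  - employee 4 (Leo): manager_id=2 -> Dana
  - employee 5 (Eli): manager_id=NULL -> NULL

SQL:
SELECT a.name AS item, b.name AS manager
FROM employees a
LEFT JOIN employees b ON a.manager_id = b.id

Result:
item  | manager
------+--------
Grace | NULL   
Dana  | NULL   
Tina  | Grace  
Leo   | Dana   
Eli   | NULL   


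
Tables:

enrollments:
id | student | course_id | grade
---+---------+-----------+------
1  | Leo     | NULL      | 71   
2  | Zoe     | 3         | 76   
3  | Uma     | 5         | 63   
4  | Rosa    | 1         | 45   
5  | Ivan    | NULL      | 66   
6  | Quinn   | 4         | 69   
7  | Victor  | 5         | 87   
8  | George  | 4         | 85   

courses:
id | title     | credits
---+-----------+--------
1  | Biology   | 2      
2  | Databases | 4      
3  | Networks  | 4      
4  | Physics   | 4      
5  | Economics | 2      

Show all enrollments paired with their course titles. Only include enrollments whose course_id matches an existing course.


INNER JOIN keeps only enrollments rows whose course_id matches an id in courses. Walk through each enrollment:
  - enrollment 1 (Leo): course_id=NULL, no match -> dropped
  - enrollment 2 (Zoe): course_id=3 -> matches Networks
  - enrollment 3 (Uma): course_id=5 -> matches Economics
  - enrollment 4 (Rosa): course_id=1 -> matches Biology
  - enrollment 5 (Ivan): course_id=NULL, no match -> dropped
  - enrollment 6 (Quinn): course_id=4 -> matches Physics
  - enrollment 7 (Victor): course_id=5 -> matches Economics
  - enrollment 8 (George): course_id=4 -> matches Physics
So 2 of 8 rows are dropped.

SQL:
SELECT a.student, b.title AS course
FROM enrollments a
INNER JOIN courses b ON a.course_id = b.id

Result:
student | course   
--------+----------
Zoe     | Networks 
Uma     | Economics
Rosa    | Biology  
Quinn   | Physics  
Victor  | Economics
George  | Physics  


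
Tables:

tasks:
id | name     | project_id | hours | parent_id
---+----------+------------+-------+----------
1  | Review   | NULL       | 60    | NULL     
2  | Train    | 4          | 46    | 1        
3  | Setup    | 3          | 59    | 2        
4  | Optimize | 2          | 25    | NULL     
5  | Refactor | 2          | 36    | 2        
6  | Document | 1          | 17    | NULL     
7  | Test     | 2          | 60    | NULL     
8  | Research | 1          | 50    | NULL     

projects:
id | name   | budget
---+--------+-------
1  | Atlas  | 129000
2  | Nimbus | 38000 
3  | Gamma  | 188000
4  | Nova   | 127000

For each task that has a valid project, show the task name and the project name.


INNER JOIN keeps only tasks rows whose project_id matches an id in projects. Walk through each task:
  - task 1 (Review): project_id=NULL, no match -> dropped
  - task 2 (Train): project_id=4 -> matches Nova
  - task 3 (Setup): project_id=3 -> matches Gamma
  - task 4 (Optimize): project_id=2 -> matches Nimbus
  - task 5 (Refactor): project_id=2 -> matches Nimbus
  - task 6 (Document): project_id=1 -> matches Atlas
  - task 7 (Test): project_id=2 -> matches Nimbus
  - task 8 (Research): project_id=1 -> matches Atlas
So 1 of 8 rows is dropped.

SQL:
SELECT a.name, b.name AS project
FROM tasks a
INNER JOIN projects b ON a.project_id = b.id

Result:
name     | project
---------+--------
Train    | Nova   
Setup    | Gamma  
Optimize | Nimbus 
Refactor | Nimbus 
Document | Atlas  
Test     | Nimbus 
Research | Atlas  


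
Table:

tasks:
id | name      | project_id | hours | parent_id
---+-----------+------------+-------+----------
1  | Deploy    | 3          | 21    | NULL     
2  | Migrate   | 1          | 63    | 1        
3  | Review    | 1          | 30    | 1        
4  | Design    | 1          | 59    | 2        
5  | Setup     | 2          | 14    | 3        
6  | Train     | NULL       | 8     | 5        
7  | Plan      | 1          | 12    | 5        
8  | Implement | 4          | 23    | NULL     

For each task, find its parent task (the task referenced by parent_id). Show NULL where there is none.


This is a self-join: tasks is joined to a second copy of itself, matching each row's parent_id to another row's id. Use LEFT JOIN so rows with parent_id=NULL are kept.
  - task 1 (Deploy): parent_id=NULL -> NULL
  - task 2 (Migrate): parent_id=1 -> Deploy
  - task 3 (Review): parent_id=1 -> Deploy
  - task 4 (Design): parent_id=2 -> Migrate
  - task 5 (Setup): parent_id=3 -> Review
  - task 6 (Train): parent_id=5 -> Setup
  - task 7 (Plan): parent_id=5 -> Setup
  - task 8 (Implement): parent_id=NULL -> NULL

SQL:
SELECT a.name AS item, b.name AS parent
FROM tasks a
LEFT JOIN tasks b ON a.parent_id = b.id

Result:
item      | parent 
----------+--------
Deploy    | NULL   
Migrate   | Deploy 
Review    | Deploy 
Design    | Migrate
Setup     | Review 
Train     | Setup  
Plan      | Setup  
Implement | NULL   


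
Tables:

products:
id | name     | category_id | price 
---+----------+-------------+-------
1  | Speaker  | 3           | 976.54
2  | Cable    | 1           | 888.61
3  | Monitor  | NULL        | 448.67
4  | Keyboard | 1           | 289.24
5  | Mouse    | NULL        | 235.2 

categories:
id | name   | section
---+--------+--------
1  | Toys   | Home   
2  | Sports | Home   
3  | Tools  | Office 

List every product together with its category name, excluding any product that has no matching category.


INNER JOIN keeps only products rows whose category_id matches an id in categories. Walk through each product:
  - product 1 (Speaker): category_id=3 -> matches Tools
  - product 2 (Cable): category_id=1 -> matches Toys
  - product 3 (Monitor): category_id=NULL, no match -> dropped
  - product 4 (Keyboard): category_id=1 -> matches Toys
  - product 5 (Mouse): category_id=NULL, no match -> dropped
So 2 of 5 rows are dropped.

SQL:
SELECT a.name, b.name AS category
FROM products a
INNER JOIN categories b ON a.category_id = b.id

Result:
name     | category
---------+---------
Speaker  | Tools   
Cable    | Toys    
Keyboard | Toys    


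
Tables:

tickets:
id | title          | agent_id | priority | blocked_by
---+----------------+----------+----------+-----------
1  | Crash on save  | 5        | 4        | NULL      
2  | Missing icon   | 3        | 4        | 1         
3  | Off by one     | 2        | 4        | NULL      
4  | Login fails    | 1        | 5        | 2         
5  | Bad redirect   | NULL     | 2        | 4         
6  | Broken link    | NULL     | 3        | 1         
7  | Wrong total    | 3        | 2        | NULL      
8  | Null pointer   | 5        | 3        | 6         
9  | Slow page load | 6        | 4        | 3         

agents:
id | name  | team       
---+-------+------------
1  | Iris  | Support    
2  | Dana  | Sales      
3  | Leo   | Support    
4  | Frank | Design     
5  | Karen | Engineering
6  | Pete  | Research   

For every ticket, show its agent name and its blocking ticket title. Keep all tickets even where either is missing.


Two LEFT JOINs from the same base table tickets: one to agents via agent_id, one to tickets itself via blocked_by. Both are LEFT so every ticket is preserved.
Match against agents:
  - ticket 1 (Crash on save): agent_id=5 -> matches Karen
  - ticket 2 (Missing icon): agent_id=3 -> matches Leo
  - ticket 3 (Off by one): agent_id=2 -> matches Dana
  - ticket 4 (Login fails): agent_id=1 -> matches Iris
  - ticket 5 (Bad redirect): agent_id=NULL, no match -> kept with NULL
  - ticket 6 (Broken link): agent_id=NULL, no match -> kept with NULL
  - ticket 7 (Wrong total): agent_id=3 -> matches Leo
  - ticket 8 (Null pointer): agent_id=5 -> matches Karen
  - ticket 9 (Slow page load): agent_id=6 -> matches Pete
Match against tickets (self):
  - ticket 1 (Crash on save): blocked_by=NULL -> NULL
  - ticket 2 (Missing icon): blocked_by=1 -> Crash on save
  - ticket 3 (Off by one): blocked_by=NULL -> NULL
  - ticket 4 (Login fails): blocked_by=2 -> Missing icon
  - ticket 5 (Bad redirect): blocked_by=4 -> Login fails
  - ticket 6 (Broken link): blocked_by=1 -> Crash on save
  - ticket 7 (Wrong total): blocked_by=NULL -> NULL
  - ticket 8 (Null pointer): blocked_by=6 -> Broken link
  - ticket 9 (Slow page load): blocked_by=3 -> Off by one

SQL:
SELECT a.title, b.name AS agent, c.title AS blocked_by
FROM tickets a
LEFT JOIN agents b ON a.agent_id = b.id
LEFT JOIN tickets c ON a.blocked_by = c.id

Result:
title          | agent | blocked_by   
---------------+-------+--------------
Crash on save  | Karen | NULL         
Missing icon   | Leo   | Crash on save
Off by one     | Dana  | NULL         
Login fails    | Iris  | Missing icon 
Bad redirect   | NULL  | Login fails  
Broken link    | NULL  | Crash on save
Wrong total    | Leo   | NULL         
Null pointer   | Karen | Broken link  
Slow page load | Pete  | Off by one   


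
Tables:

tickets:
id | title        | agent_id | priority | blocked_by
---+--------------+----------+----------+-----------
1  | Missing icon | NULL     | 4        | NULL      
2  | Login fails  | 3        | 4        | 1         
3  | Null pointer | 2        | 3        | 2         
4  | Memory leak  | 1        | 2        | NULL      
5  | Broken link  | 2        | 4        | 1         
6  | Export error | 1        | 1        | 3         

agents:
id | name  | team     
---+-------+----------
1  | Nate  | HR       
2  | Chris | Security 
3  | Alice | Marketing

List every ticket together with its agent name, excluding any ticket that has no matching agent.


INNER JOIN keeps only tickets rows whose agent_id matches an id in agents. Walk through each ticket:
  - ticket 1 (Missing icon): agent_id=NULL, no match -> dropped
  - ticket 2 (Login fails): agent_id=3 -> matches Alice
  - ticket 3 (Null pointer): agent_id=2 -> matches Chris
  - ticket 4 (Memory leak): agent_id=1 -> matches Nate
  - ticket 5 (Broken link): agent_id=2 -> matches Chris
  - ticket 6 (Export error): agent_id=1 -> matches Nate
So 1 of 6 rows is dropped.

SQL:
SELECT a.title, b.name AS agent
FROM tickets a
INNER JOIN agents b ON a.agent_id = b.id

Result:
title        | agent
-------------+------
Login fails  | Alice
Null pointer | Chris
Memory leak  | Nate 
Broken link  | Chris
Export error | Nate 


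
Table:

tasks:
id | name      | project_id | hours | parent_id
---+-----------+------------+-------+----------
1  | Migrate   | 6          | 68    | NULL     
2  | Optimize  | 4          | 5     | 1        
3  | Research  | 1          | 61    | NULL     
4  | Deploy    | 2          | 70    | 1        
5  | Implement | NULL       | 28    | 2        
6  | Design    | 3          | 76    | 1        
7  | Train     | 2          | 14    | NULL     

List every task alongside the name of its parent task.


This is a self-join: tasks is joined to a second copy of itself, matching each row's parent_id to another row's id. Use LEFT JOIN so rows with parent_id=NULL are kept.
  - task 1 (Migrate): parent_id=NULL -> NULL
  - task 2 (Optimize): parent_id=1 -> Migrate
  - task 3 (Research): parent_id=NULL -> NULL
  - task 4 (Deploy): parent_id=1 -> Migrate
  - task 5 (Implement): parent_id=2 -> Optimize
  - task 6 (Design): parent_id=1 -> Migrate
  - task 7 (Train): parent_id=NULL -> NULL

SQL:
SELECT a.name AS item, b.name AS parent
FROM tasks a
LEFT JOIN tasks b ON a.parent_id = b.id

Result:
item      | parent  
----------+---------
Migrate   | NULL    
Optimize  | Migrate 
Research  | NULL    
Deploy    | Migrate 
Implement | Optimize
Design    | Migrate 
Train     | NULL    


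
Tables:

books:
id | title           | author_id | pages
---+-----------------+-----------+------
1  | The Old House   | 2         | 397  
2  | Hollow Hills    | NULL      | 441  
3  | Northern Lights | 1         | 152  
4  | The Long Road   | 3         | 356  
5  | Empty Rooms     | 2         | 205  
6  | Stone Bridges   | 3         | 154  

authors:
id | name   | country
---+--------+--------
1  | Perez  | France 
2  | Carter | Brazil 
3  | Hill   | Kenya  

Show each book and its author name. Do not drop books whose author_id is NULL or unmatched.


LEFT JOIN keeps every row from books (the left table); where author_id has no match in authors, the author columns become NULL. Walk through each book:
  - book 1 (The Old House): author_id=2 -> matches Carter
  - book 2 (Hollow Hills): author_id=NULL, no match -> kept with NULL
  - book 3 (Northern Lights): author_id=1 -> matches Perez
  - book 4 (The Long Road): author_id=3 -> matches Hill
  - book 5 (Empty Rooms): author_id=2 -> matches Carter
  - book 6 (Stone Bridges): author_id=3 -> matches Hill
All 6 rows appear; 1 has NULL author.

SQL:
SELECT a.title, b.name AS author
FROM books a
LEFT JOIN authors b ON a.author_id = b.id

Result:
title           | author
----------------+-------
The Old House   | Carter
Hollow Hills    | NULL  
Northern Lights | Perez 
The Long Road   | Hill  
Empty Rooms     | Carter
Stone Bridges   | Hill  


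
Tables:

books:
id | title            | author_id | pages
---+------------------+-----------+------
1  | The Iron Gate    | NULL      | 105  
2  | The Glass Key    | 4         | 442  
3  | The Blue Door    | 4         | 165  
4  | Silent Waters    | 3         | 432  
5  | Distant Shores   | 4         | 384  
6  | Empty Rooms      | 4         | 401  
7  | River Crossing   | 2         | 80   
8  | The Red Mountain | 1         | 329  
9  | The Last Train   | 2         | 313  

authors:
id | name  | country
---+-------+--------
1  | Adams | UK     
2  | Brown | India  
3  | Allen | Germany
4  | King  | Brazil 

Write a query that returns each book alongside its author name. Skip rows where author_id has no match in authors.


INNER JOIN keeps only books rows whose author_id matches an id in authors. Walk through each book:
  - book 1 (The Iron Gate): author_id=NULL, no match -> dropped
  - book 2 (The Glass Key): author_id=4 -> matches King
  - book 3 (The Blue Door): author_id=4 -> matches King
  - book 4 (Silent Waters): author_id=3 -> matches Allen
  - book 5 (Distant Shores): author_id=4 -> matches King
  - book 6 (Empty Rooms): author_id=4 -> matches King
  - book 7 (River Crossing): author_id=2 -> matches Brown
  - book 8 (The Red Mountain): author_id=1 -> matches Adams
  - book 9 (The Last Train): author_id=2 -> matches Brown
So 1 of 9 rows is dropped.

SQL:
SELECT a.title, b.name AS author
FROM books a
INNER JOIN authors b ON a.author_id = b.id

Result:
title            | author
-----------------+-------
The Glass Key    | King  
The Blue Door    | King  
Silent Waters    | Allen 
Distant Shores   | King  
Empty Rooms      | King  
River Crossing   | Brown 
The Red Mountain | Adams 
The Last Train   | Brown 


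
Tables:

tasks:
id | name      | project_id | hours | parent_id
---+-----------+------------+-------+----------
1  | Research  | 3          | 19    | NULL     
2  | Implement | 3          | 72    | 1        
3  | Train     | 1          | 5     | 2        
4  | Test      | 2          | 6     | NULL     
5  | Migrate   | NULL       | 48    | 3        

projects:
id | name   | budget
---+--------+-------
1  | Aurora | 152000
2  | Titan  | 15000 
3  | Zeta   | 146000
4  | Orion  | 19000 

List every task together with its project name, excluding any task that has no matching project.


INNER JOIN keeps only tasks rows whose project_id matches an id in projects. Walk through each task:
  - task 1 (Research): project_id=3 -> matches Zeta
  - task 2 (Implement): project_id=3 -> matches Zeta
  - task 3 (Train): project_id=1 -> matches Aurora
  - task 4 (Test): project_id=2 -> matches Titan
  - task 5 (Migrate): project_id=NULL, no match -> dropped
So 1 of 5 rows is dropped.

SQL:
SELECT a.name, b.name AS project
FROM tasks a
INNER JOIN projects b ON a.project_id = b.id

Result:
name      | project
----------+--------
Research  | Zeta   
Implement | Zeta   
Train     | Aurora 
Test      | Titan  


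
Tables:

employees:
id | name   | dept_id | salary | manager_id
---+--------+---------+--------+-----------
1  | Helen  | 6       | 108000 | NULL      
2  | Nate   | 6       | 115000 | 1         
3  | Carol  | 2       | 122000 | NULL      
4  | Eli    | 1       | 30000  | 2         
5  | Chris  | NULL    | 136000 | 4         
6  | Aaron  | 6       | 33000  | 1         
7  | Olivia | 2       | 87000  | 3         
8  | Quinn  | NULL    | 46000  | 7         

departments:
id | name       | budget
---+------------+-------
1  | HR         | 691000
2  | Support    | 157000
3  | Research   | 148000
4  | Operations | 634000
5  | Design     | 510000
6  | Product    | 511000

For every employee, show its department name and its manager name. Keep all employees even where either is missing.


Two LEFT JOINs from the same base table employees: one to departments via dept_id, one to employees itself via manager_id. Both are LEFT so every employee is preserved.
Match against departments:
  - employee 1 (Helen): dept_id=6 -> matches Product
  - employee 2 (Nate): dept_id=6 -> matches Product
  - employee 3 (Carol): dept_id=2 -> matches Support
  - employee 4 (Eli): dept_id=1 -> matches HR
  - employee 5 (Chris): dept_id=NULL, no match -> kept with NULL
  - employee 6 (Aaron): dept_id=6 -> matches Product
  - employee 7 (Olivia): dept_id=2 -> matches Support
  - employee 8 (Quinn): dept_id=NULL, no match -> kept with NULL
Match against employees (self):
  - employee 1 (Helen): manager_id=NULL -> NULL
  - employee 2 (Nate): manager_id=1 -> Helen
  - employee 3 (Carol): manager_id=NULL -> NULL
  - employee 4 (Eli): manager_id=2 -> Nate
  - employee 5 (Chris): manager_id=4 -> Eli
  - employee 6 (Aaron): manager_id=1 -> Helen
  - employee 7 (Olivia): manager_id=3 -> Carol
  - employee 8 (Quinn): manager_id=7 -> Olivia

SQL:
SELECT a.name, b.name AS department, c.name AS manager
FROM employees a
LEFT JOIN departments b ON a.dept_id = b.id
LEFT JOIN employees c ON a.manager_id = c.id

Result:
name   | department | manager
-------+------------+--------
Helen  | Product    | NULL   
Nate   | Product    | Helen  
Carol  | Support    | NULL   
Eli    | HR         | Nate   
Chris  | NULL       | Eli    
Aaron  | Product    | Helen  
Olivia | Support    | Carol  
Quinn  | NULL       | Olivia 


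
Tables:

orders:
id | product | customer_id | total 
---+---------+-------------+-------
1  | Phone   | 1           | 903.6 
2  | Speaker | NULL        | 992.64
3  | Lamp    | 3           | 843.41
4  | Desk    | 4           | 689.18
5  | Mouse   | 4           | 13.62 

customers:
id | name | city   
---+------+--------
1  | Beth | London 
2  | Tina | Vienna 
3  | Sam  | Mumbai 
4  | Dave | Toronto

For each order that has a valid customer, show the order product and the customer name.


INNER JOIN keeps only orders rows whose customer_id matches an id in customers. Walk through each order:
  - order 1 (Phone): customer_id=1 -> matches Beth
  - order 2 (Speaker): customer_id=NULL, no match -> dropped
  - order 3 (Lamp): customer_id=3 -> matches Sam
  - order 4 (Desk): customer_id=4 -> matches Dave
  - order 5 (Mouse): customer_id=4 -> matches Dave
So 1 of 5 rows is dropped.

SQL:
SELECT a.product, b.name AS customer
FROM orders a
INNER JOIN customers b ON a.customer_id = b.id

Result:
product | customer
--------+---------
Phone   | Beth    
Lamp    | Sam     
Desk    | Dave    
Mouse   | Dave    


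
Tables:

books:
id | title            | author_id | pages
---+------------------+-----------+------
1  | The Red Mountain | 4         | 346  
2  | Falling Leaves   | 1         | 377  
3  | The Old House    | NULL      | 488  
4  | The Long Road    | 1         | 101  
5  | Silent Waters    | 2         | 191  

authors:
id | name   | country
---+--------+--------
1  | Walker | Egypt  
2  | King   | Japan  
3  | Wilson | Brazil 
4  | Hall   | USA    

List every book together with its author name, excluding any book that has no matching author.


INNER JOIN keeps only books rows whose author_id matches an id in authors. Walk through each book:
  - book 1 (The Red Mountain): author_id=4 -> matches Hall
  - book 2 (Falling Leaves): author_id=1 -> matches Walker
  - book 3 (The Old House): author_id=NULL, no match -> dropped
  - book 4 (The Long Road): author_id=1 -> matches Walker
  - book 5 (Silent Waters): author_id=2 -> matches King
So 1 of 5 rows is dropped.

SQL:
SELECT a.title, b.name AS author
FROM books a
INNER JOIN authors b ON a.author_id = b.id

Result:
title            | author
-----------------+-------
The Red Mountain | Hall  
Falling Leaves   | Walker
The Long Road    | Walker
Silent Waters    | King  


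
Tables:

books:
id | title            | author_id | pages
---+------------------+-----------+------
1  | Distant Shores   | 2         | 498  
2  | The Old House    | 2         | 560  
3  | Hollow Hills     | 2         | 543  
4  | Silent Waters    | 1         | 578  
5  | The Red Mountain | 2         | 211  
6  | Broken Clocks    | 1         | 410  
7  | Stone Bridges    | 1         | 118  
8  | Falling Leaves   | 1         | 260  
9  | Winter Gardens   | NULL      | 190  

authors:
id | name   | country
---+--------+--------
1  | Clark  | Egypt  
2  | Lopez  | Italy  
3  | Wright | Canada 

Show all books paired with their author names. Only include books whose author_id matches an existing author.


INNER JOIN keeps only books rows whose author_id matches an id in authors. Walk through each book:
  - book 1 (Distant Shores): author_id=2 -> matches Lopez
  - book 2 (The Old House): author_id=2 -> matches Lopez
  - book 3 (Hollow Hills): author_id=2 -> matches Lopez
  - book 4 (Silent Waters): author_id=1 -> matches Clark
  - book 5 (The Red Mountain): author_id=2 -> matches Lopez
  - book 6 (Broken Clocks): author_id=1 -> matches Clark
  - book 7 (Stone Bridges): author_id=1 -> matches Clark
  - book 8 (Falling Leaves): author_id=1 -> matches Clark
  - book 9 (Winter Gardens): author_id=NULL, no match -> dropped
So 1 of 9 rows is dropped.

SQL:
SELECT a.title, b.name AS author
FROM books a
INNER JOIN authors b ON a.author_id = b.id

Result:
title            | author
-----------------+-------
Distant Shores   | Lopez 
The Old House    | Lopez 
Hollow Hills     | Lopez 
Silent Waters    | Clark 
The Red Mountain | Lopez 
Broken Clocks    | Clark 
Stone Bridges    | Clark 
Falling Leaves   | Clark 


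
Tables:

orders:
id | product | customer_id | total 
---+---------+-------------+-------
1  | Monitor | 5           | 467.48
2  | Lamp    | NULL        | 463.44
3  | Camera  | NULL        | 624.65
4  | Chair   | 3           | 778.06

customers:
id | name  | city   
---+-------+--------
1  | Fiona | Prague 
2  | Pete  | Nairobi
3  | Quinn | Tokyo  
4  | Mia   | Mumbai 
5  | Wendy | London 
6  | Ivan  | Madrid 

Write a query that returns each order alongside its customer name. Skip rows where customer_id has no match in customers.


INNER JOIN keeps only orders rows whose customer_id matches an id in customers. Walk through each order:
  - order 1 (Monitor): customer_id=5 -> matches Wendy
  - order 2 (Lamp): customer_id=NULL, no match -> dropped
  - order 3 (Camera): customer_id=NULL, no match -> dropped
  - order 4 (Chair): customer_id=3 -> matches Quinn
So 2 of 4 rows are dropped.

SQL:
SELECT a.product, b.name AS customer
FROM orders a
INNER JOIN customers b ON a.customer_id = b.id

Result:
product | customer
--------+---------
Monitor | Wendy   
Chair   | Quinn   


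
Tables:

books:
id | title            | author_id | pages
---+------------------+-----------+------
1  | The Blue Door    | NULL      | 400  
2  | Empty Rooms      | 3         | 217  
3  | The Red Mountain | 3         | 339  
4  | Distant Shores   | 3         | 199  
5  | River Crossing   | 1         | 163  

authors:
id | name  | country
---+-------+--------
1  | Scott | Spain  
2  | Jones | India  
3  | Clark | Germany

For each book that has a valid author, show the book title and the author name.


INNER JOIN keeps only books rows whose author_id matches an id in authors. Walk through each book:
  - book 1 (The Blue Door): author_id=NULL, no match -> dropped
  - book 2 (Empty Rooms): author_id=3 -> matches Clark
  - book 3 (The Red Mountain): author_id=3 -> matches Clark
  - book 4 (Distant Shores): author_id=3 -> matches Clark
  - book 5 (River Crossing): author_id=1 -> matches Scott
So 1 of 5 rows is dropped.

SQL:
SELECT a.title, b.name AS author
FROM books a
INNER JOIN authors b ON a.author_id = b.id

Result:
title            | author
-----------------+-------
Empty Rooms      | Clark 
The Red Mountain | Clark 
Distant Shores   | Clark 
River Crossing   | Scott 


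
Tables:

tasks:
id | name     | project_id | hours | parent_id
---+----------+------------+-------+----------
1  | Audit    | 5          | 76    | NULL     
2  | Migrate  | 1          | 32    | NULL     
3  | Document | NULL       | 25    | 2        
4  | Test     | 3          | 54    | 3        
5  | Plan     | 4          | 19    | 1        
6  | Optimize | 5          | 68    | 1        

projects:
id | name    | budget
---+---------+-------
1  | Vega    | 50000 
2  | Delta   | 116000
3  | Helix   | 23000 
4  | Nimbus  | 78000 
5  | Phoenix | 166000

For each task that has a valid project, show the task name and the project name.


INNER JOIN keeps only tasks rows whose project_id matches an id in projects. Walk through each task:
  - task 1 (Audit): project_id=5 -> matches Phoenix
  - task 2 (Migrate): project_id=1 -> matches Vega
  - task 3 (Document): project_id=NULL, no match -> dropped
  - task 4 (Test): project_id=3 -> matches Helix
  - task 5 (Plan): project_id=4 -> matches Nimbus
  - task 6 (Optimize): project_id=5 -> matches Phoenix
So 1 of 6 rows is dropped.

SQL:
SELECT a.name, b.name AS project
FROM tasks a
INNER JOIN projects b ON a.project_id = b.id

Result:
name     | project
---------+--------
Audit    | Phoenix
Migrate  | Vega   
Test     | Helix  
Plan     | Nimbus 
Optimize | Phoenix


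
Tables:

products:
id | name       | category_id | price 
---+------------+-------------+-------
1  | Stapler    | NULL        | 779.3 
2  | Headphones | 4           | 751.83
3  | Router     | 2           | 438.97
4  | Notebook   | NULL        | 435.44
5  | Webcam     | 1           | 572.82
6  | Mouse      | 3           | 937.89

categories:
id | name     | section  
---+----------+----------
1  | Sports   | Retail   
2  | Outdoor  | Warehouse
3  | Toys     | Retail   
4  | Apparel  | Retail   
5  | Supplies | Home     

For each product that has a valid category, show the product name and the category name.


INNER JOIN keeps only products rows whose category_id matches an id in categories. Walk through each product:
  - product 1 (Stapler): category_id=NULL, no match -> dropped
  - product 2 (Headphones): category_id=4 -> matches Apparel
  - product 3 (Router): category_id=2 -> matches Outdoor
  - product 4 (Notebook): category_id=NULL, no match -> dropped
  - product 5 (Webcam): category_id=1 -> matches Sports
  - product 6 (Mouse): category_id=3 -> matches Toys
So 2 of 6 rows are dropped.

SQL:
SELECT a.name, b.name AS category
FROM products a
INNER JOIN categories b ON a.category_id = b.id

Result:
name       | category
-----------+---------
Headphones | Apparel 
Router     | Outdoor 
Webcam     | Sports  
Mouse      | Toys    


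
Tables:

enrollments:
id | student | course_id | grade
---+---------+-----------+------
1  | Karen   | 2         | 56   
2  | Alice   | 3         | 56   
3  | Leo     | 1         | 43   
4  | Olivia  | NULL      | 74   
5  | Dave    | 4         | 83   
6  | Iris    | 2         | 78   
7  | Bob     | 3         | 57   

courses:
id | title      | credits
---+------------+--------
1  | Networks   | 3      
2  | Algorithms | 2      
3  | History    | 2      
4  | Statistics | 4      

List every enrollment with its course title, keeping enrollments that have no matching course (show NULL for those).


LEFT JOIN keeps every row from enrollments (the left table); where course_id has no match in courses, the course columns become NULL. Walk through each enrollment:
  - enrollment 1 (Karen): course_id=2 -> matches Algorithms
  - enrollment 2 (Alice): course_id=3 -> matches History
  - enrollment 3 (Leo): course_id=1 -> matches Networks
  - enrollment 4 (Olivia): course_id=NULL, no match -> kept with NULL
  - enrollment 5 (Dave): course_id=4 -> matches Statistics
  - enrollment 6 (Iris): course_id=2 -> matches Algorithms
  - enrollment 7 (Bob): course_id=3 -> matches History
All 7 rows appear; 1 has NULL course.

SQL:
SELECT a.student, b.title AS course
FROM enrollments a
LEFT JOIN courses b ON a.course_id = b.id

Result:
student | course    
--------+-----------
Karen   | Algorithms
Alice   | History   
Leo     | Networks  
Olivia  | NULL      
Dave    | Statistics
Iris    | Algorithms
Bob     | History   


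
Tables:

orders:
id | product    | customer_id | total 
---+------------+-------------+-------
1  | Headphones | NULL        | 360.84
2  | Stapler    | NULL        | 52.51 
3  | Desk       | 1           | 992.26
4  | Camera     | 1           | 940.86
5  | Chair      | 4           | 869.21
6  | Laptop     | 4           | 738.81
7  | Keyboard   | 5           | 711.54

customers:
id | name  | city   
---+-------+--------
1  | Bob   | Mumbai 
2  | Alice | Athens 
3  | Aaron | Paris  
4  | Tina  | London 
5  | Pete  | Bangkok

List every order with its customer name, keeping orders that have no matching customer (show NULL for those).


LEFT JOIN keeps every row from orders (the left table); where customer_id has no match in customers, the customer columns become NULL. Walk through each order:
  - order 1 (Headphones): customer_id=NULL, no match -> kept with NULL
  - order 2 (Stapler): customer_id=NULL, no match -> kept with NULL
  - order 3 (Desk): customer_id=1 -> matches Bob
  - order 4 (Camera): customer_id=1 -> matches Bob
  - order 5 (Chair): customer_id=4 -> matches Tina
  - order 6 (Laptop): customer_id=4 -> matches Tina
  - order 7 (Keyboard): customer_id=5 -> matches Pete
All 7 rows appear; 2 have NULL customer.

SQL:
SELECT a.product, b.name AS customer
FROM orders a
LEFT JOIN customers b ON a.customer_id = b.id

Result:
product    | customer
-----------+---------
Headphones | NULL    
Stapler    | NULL    
Desk       | Bob     
Camera     | Bob     
Chair      | Tina    
Laptop     | Tina    
Keyboard   | Pete    


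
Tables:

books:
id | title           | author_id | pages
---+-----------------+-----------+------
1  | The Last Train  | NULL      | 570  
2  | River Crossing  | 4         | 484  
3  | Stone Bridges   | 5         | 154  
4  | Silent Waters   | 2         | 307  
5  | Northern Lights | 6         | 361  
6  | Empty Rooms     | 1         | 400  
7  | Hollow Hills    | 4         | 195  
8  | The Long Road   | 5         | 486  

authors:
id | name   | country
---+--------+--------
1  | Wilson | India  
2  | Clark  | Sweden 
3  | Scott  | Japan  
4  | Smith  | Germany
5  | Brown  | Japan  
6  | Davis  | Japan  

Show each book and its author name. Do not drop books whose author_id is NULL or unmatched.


LEFT JOIN keeps every row from books (the left table); where author_id has no match in authors, the author columns become NULL. Walk through each book:
  - book 1 (The Last Train): author_id=NULL, no match -> kept with NULL
  - book 2 (River Crossing): author_id=4 -> matches Smith
  - book 3 (Stone Bridges): author_id=5 -> matches Brown
  - book 4 (Silent Waters): author_id=2 -> matches Clark
  - book 5 (Northern Lights): author_id=6 -> matches Davis
  - book 6 (Empty Rooms): author_id=1 -> matches Wilson
  - book 7 (Hollow Hills): author_id=4 -> matches Smith
  - book 8 (The Long Road): author_id=5 -> matches Brown
All 8 rows appear; 1 has NULL author.

SQL:
SELECT a.title, b.name AS author
FROM books a
LEFT JOIN authors b ON a.author_id = b.id

Result:
title           | author
----------------+-------
The Last Train  | NULL  
River Crossing  | Smith 
Stone Bridges   | Brown 
Silent Waters   | Clark 
Northern Lights | Davis 
Empty Rooms     | Wilson
Hollow Hills    | Smith 
The Long Road   | Brown 


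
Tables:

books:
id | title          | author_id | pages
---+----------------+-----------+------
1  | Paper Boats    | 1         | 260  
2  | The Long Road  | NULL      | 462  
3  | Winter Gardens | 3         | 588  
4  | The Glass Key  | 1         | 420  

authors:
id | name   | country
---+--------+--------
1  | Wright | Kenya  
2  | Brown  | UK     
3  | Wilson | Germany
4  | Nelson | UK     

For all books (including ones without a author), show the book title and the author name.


LEFT JOIN keeps every row from books (the left table); where author_id has no match in authors, the author columns become NULL. Walk through each book:
  - book 1 (Paper Boats): author_id=1 -> matches Wright
  - book 2 (The Long Road): author_id=NULL, no match -> kept with NULL
  - book 3 (Winter Gardens): author_id=3 -> matches Wilson
  - book 4 (The Glass Key): author_id=1 -> matches Wright
All 4 rows appear; 1 has NULL author.

SQL:
SELECT a.title, b.name AS author
FROM books a
LEFT JOIN authors b ON a.author_id = b.id

Result:
title          | author
---------------+-------
Paper Boats    | Wright
The Long Road  | NULL  
Winter Gardens | Wilson
The Glass Key  | Wright


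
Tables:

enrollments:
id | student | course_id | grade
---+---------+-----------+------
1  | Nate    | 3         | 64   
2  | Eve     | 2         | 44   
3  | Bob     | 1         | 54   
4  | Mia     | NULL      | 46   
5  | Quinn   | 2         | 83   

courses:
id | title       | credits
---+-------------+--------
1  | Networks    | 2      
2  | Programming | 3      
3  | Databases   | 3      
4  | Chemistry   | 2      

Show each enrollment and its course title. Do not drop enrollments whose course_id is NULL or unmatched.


LEFT JOIN keeps every row from enrollments (the left table); where course_id has no match in courses, the course columns become NULL. Walk through each enrollment:
  - enrollment 1 (Nate): course_id=3 -> matches Databases
  - enrollment 2 (Eve): course_id=2 -> matches Programming
  - enrollment 3 (Bob): course_id=1 -> matches Networks
  - enrollment 4 (Mia): course_id=NULL, no match -> kept with NULL
  - enrollment 5 (Quinn): course_id=2 -> matches Programming
All 5 rows appear; 1 has NULL course.

SQL:
SELECT a.student, b.title AS course
FROM enrollments a
LEFT JOIN courses b ON a.course_id = b.id

Result:
student | course     
--------+------------
Nate    | Databases  
Eve     | Programming
Bob     | Networks   
Mia     | NULL       
Quinn   | Programming


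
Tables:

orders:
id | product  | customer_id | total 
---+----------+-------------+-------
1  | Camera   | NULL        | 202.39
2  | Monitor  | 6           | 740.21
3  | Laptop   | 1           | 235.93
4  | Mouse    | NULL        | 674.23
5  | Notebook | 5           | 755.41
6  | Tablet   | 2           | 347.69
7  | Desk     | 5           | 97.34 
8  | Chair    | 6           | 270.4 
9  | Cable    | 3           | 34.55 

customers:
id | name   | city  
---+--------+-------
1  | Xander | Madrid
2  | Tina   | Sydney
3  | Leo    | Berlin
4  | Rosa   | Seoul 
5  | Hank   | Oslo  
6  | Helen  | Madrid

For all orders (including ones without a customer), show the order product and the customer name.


LEFT JOIN keeps every row from orders (the left table); where customer_id has no match in customers, the customer columns become NULL. Walk through each order:
  - order 1 (Camera): customer_id=NULL, no match -> kept with NULL
  - order 2 (Monitor): customer_id=6 -> matches Helen
  - order 3 (Laptop): customer_id=1 -> matches Xander
  - order 4 (Mouse): customer_id=NULL, no match -> kept with NULL
  - order 5 (Notebook): customer_id=5 -> matches Hank
  - order 6 (Tablet): customer_id=2 -> matches Tina
  - order 7 (Desk): customer_id=5 -> matches Hank
  - order 8 (Chair): customer_id=6 -> matches Helen
  - order 9 (Cable): customer_id=3 -> matches Leo
All 9 rows appear; 2 have NULL customer.

SQL:
SELECT a.product, b.name AS customer
FROM orders a
LEFT JOIN customers b ON a.customer_id = b.id

Result:
product  | customer
---------+---------
Camera   | NULL    
Monitor  | Helen   
Laptop   | Xander  
Mouse    | NULL    
Notebook | Hank    
Tablet   | Tina    
Desk     | Hank    
Chair    | Helen   
Cable    | Leo     


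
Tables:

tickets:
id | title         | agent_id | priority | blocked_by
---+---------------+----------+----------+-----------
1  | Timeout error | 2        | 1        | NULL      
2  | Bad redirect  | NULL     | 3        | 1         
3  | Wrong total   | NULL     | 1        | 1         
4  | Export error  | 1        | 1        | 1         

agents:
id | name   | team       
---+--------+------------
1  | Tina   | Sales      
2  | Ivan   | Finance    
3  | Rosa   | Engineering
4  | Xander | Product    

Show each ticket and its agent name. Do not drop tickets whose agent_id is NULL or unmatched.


LEFT JOIN keeps every row from tickets (the left table); where agent_id has no match in agents, the agent columns become NULL. Walk through each ticket:
  - ticket 1 (Timeout error): agent_id=2 -> matches Ivan
  - ticket 2 (Bad redirect): agent_id=NULL, no match -> kept with NULL
  - ticket 3 (Wrong total): agent_id=NULL, no match -> kept with NULL
  - ticket 4 (Export error): agent_id=1 -> matches Tina
All 4 rows appear; 2 have NULL agent.

SQL:
SELECT a.title, b.name AS agent
FROM tickets a
LEFT JOIN agents b ON a.agent_id = b.id

Result:
title         | agent
--------------+------
Timeout error | Ivan 
Bad redirect  | NULL 
Wrong total   | NULL 
Export error  | Tina 


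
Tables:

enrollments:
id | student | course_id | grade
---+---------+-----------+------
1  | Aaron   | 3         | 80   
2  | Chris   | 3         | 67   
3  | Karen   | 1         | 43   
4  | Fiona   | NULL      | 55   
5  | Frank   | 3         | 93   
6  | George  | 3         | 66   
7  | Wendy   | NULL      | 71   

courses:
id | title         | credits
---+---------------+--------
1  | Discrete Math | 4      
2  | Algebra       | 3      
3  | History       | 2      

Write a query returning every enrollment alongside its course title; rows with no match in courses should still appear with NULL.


LEFT JOIN keeps every row from enrollments (the left table); where course_id has no match in courses, the course columns become NULL. Walk through each enrollment:
  - enrollment 1 (Aaron): course_id=3 -> matches History
  - enrollment 2 (Chris): course_id=3 -> matches History
  - enrollment 3 (Karen): course_id=1 -> matches Discrete Math
  - enrollment 4 (Fiona): course_id=NULL, no match -> kept with NULL
  - enrollment 5 (Frank): course_id=3 -> matches History
  - enrollment 6 (George): course_id=3 -> matches History
  - enrollment 7 (Wendy): course_id=NULL, no match -> kept with NULL
All 7 rows appear; 2 have NULL course.

SQL:
SELECT a.student, b.title AS course
FROM enrollments a
LEFT JOIN courses b ON a.course_id = b.id

Result:
student | course       
--------+--------------
Aaron   | History      
Chris   | History      
Karen   | Discrete Math
Fiona   | NULL         
Frank   | History      
George  | History      
Wendy   | NULL         


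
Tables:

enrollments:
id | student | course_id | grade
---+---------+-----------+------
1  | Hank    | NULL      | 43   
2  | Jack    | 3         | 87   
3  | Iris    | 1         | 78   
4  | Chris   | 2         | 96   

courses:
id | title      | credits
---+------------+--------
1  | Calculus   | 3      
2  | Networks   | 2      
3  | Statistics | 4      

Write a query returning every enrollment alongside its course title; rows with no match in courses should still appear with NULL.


LEFT JOIN keeps every row from enrollments (the left table); where course_id has no match in courses, the course columns become NULL. Walk through each enrollment:
  - enrollment 1 (Hank): course_id=NULL, no match -> kept with NULL
  - enrollment 2 (Jack): course_id=3 -> matches Statistics
  - enrollment 3 (Iris): course_id=1 -> matches Calculus
  - enrollment 4 (Chris): course_id=2 -> matches Networks
All 4 rows appear; 1 has NULL course.

SQL:
SELECT a.student, b.title AS course
FROM enrollments a
LEFT JOIN courses b ON a.course_id = b.id

Result:
student | course    
--------+-----------
Hank    | NULL      
Jack    | Statistics
Iris    | Calculus  
Chris   | Networks  
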